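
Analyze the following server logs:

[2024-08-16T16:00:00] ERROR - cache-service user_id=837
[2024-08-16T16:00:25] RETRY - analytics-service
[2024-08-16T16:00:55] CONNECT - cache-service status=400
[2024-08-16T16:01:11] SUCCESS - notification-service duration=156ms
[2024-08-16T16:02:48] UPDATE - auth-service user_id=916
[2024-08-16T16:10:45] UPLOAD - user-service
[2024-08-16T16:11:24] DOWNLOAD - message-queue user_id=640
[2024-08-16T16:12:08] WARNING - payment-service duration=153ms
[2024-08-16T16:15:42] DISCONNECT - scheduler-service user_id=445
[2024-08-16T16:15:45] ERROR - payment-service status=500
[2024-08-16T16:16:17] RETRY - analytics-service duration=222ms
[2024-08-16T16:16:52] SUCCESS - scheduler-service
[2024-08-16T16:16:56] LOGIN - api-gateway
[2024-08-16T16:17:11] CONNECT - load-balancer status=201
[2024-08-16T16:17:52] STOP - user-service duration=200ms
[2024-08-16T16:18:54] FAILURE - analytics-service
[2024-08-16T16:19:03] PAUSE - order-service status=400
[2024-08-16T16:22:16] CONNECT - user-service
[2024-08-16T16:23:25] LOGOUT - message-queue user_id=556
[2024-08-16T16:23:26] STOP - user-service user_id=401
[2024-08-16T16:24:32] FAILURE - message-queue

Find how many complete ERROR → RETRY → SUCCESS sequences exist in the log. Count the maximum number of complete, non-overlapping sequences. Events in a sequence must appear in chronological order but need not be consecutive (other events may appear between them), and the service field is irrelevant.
2

To count sequences:

1. Look for pattern: ERROR → RETRY → SUCCESS
2. Greedily scan the log in chronological order, matching each sequence element in turn (ignoring service)
3. Each time the full pattern completes, increment the count and restart matching from the next event
4. Complete non-overlapping sequences found: 2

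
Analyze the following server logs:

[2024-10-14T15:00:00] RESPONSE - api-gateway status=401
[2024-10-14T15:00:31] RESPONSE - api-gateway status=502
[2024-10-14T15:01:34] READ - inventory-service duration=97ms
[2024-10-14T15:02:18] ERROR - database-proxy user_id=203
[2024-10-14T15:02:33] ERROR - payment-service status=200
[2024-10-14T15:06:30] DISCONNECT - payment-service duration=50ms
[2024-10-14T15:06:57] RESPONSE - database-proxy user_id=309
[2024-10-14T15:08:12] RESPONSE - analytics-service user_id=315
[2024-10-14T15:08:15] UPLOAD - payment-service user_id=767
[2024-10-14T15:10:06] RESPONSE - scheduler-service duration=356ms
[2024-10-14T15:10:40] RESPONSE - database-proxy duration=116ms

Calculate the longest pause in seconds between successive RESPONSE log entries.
386

To find the longest gap:

1. Extract all RESPONSE events in chronological order
2. Calculate time differences between consecutive events
3. Find the maximum difference
4. Longest gap: 386 seconds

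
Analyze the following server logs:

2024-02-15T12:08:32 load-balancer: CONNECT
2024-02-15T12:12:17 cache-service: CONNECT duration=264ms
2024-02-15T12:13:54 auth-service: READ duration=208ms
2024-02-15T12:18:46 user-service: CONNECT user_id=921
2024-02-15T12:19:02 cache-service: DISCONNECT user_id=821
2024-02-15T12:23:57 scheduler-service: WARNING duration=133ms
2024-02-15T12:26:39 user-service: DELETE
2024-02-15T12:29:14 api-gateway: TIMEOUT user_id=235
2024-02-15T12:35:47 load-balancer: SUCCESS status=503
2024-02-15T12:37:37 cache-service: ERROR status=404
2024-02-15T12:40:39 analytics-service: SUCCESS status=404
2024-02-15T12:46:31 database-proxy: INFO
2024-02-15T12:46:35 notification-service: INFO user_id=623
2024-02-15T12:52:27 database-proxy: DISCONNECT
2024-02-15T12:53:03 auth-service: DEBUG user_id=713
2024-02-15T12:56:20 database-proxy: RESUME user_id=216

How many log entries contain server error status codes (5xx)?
1

To find matching entries:

1. Pattern to match: server error status codes (5xx)
2. Scan each log entry for the pattern
3. Count matches: 1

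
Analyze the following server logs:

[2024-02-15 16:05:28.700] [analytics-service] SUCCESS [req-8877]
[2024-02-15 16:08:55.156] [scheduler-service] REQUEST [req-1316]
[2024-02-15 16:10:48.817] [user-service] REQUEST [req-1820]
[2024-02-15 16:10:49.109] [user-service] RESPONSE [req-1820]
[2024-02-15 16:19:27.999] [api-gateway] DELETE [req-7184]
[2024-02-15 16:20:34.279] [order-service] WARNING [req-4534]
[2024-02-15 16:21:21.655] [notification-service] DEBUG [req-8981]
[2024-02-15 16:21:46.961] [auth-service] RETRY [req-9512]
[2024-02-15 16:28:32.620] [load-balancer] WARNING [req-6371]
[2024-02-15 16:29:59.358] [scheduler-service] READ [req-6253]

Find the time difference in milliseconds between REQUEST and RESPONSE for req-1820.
292

To calculate latency:

1. Find REQUEST with id req-1820: 2024-02-15 16:10:48.817
2. Find RESPONSE with id req-1820: 2024-02-15 16:10:49.109
3. Latency: 2024-02-15 16:10:49.109 - 2024-02-15 16:10:48.817 = 292ms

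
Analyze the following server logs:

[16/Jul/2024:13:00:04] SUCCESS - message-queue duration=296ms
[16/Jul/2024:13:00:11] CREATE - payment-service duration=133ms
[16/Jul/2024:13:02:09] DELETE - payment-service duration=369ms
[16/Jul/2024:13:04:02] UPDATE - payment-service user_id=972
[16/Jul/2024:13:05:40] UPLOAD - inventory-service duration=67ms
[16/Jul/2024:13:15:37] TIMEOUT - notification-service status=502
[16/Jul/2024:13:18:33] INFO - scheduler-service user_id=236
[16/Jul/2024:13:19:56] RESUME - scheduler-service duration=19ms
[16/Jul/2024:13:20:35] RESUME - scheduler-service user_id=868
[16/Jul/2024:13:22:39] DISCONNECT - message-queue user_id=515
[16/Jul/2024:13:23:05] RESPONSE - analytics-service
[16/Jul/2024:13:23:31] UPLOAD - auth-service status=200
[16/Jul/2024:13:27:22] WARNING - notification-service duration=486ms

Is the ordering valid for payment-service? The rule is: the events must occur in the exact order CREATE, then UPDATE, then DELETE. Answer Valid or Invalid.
Invalid

To validate ordering:

1. Required order: CREATE → UPDATE → DELETE
2. Rule: the events must occur in the exact order CREATE, then UPDATE, then DELETE
3. Check actual order of events for payment-service
4. Result: Invalid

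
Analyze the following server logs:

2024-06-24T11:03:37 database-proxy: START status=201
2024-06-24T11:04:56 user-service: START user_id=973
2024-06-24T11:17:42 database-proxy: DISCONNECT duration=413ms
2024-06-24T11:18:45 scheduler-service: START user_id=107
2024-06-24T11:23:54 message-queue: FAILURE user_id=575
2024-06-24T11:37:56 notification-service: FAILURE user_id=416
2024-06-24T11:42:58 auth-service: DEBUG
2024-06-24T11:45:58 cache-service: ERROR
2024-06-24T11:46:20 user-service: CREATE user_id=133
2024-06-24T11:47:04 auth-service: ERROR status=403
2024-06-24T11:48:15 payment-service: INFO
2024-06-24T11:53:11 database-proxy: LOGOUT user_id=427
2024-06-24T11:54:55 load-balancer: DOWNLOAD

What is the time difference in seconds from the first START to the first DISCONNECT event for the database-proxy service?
845

To find the time between events:

1. Locate the first START event for database-proxy: 2024-06-24T11:03:37
2. Locate the first DISCONNECT event for database-proxy: 2024-06-24T11:17:42
3. Calculate the difference: 2024-06-24T11:17:42 - 2024-06-24T11:03:37 = 845 seconds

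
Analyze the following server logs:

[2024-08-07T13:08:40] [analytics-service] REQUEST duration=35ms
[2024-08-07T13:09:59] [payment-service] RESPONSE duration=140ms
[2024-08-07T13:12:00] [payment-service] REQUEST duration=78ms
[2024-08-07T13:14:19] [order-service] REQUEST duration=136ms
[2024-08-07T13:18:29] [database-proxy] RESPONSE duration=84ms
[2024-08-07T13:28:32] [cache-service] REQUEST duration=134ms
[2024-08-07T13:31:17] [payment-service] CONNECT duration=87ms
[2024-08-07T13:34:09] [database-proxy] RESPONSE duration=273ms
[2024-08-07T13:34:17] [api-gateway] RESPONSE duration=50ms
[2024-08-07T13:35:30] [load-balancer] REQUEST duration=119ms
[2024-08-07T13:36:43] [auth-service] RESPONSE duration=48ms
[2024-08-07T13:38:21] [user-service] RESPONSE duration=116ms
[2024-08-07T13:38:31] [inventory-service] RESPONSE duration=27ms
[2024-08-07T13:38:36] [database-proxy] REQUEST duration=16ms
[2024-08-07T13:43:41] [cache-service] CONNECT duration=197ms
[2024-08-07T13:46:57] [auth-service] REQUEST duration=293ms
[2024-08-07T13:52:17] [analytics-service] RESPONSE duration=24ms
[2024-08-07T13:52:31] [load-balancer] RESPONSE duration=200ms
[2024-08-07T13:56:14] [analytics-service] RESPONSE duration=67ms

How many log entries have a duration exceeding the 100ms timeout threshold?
9

To count timeouts:

1. Threshold: 100ms
2. Extract duration from each log entry
3. Count entries where duration > 100
4. Timeout count: 9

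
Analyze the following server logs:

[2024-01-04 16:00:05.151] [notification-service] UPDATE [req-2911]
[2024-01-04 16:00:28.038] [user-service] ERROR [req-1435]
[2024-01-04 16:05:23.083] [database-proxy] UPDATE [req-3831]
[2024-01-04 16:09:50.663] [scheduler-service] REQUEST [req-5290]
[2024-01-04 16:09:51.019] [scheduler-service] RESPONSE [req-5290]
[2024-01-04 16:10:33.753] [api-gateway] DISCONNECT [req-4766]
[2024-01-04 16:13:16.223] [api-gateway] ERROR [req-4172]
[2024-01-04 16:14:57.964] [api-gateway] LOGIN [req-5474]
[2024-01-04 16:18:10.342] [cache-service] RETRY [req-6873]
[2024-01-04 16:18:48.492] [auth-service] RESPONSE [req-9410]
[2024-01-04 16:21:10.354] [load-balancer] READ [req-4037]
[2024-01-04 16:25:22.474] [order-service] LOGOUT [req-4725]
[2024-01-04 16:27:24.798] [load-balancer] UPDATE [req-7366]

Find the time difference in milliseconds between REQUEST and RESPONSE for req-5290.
356

To calculate latency:

1. Find REQUEST with id req-5290: 2024-01-04 16:09:50.663
2. Find RESPONSE with id req-5290: 2024-01-04 16:09:51.019
3. Latency: 2024-01-04 16:09:51.019 - 2024-01-04 16:09:50.663 = 356ms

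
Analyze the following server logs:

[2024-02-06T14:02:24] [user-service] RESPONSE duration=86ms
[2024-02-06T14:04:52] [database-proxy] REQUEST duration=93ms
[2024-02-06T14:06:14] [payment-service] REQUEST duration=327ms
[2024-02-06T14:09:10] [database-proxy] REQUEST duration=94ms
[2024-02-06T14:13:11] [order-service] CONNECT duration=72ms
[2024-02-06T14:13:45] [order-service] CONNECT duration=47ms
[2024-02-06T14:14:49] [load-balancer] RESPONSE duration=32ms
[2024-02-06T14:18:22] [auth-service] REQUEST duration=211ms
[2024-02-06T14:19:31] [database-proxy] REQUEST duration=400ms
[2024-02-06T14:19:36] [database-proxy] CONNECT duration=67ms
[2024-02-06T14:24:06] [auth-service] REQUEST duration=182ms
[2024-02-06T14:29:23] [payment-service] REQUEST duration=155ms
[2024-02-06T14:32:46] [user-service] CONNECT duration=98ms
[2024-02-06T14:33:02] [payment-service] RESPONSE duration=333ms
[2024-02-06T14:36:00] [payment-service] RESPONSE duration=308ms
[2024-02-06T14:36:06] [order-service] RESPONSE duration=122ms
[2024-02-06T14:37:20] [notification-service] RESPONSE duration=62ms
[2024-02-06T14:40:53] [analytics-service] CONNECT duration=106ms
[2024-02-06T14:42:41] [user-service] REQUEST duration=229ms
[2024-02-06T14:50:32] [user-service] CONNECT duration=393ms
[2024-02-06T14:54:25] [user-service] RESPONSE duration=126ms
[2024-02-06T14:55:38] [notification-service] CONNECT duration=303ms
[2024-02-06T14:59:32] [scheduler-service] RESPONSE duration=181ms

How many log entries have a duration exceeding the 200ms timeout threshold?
8

To count timeouts:

1. Threshold: 200ms
2. Extract duration from each log entry
3. Count entries where duration > 200
4. Timeout count: 8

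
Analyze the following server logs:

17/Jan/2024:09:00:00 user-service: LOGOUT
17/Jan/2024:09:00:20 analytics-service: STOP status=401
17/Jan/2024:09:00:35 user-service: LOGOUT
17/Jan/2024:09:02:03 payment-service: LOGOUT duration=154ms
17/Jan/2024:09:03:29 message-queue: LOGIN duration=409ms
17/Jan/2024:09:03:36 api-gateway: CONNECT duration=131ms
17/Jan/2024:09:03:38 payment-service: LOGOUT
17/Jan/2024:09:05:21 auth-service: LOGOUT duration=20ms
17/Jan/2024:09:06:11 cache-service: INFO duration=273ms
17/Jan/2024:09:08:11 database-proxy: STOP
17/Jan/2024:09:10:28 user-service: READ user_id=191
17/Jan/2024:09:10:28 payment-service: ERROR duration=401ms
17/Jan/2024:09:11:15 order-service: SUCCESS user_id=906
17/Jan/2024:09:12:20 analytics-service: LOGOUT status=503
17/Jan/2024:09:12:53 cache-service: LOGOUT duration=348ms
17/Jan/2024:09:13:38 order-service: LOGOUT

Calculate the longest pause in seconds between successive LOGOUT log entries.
419

To find the longest gap:

1. Extract all LOGOUT events in chronological order
2. Calculate time differences between consecutive events
3. Find the maximum difference
4. Longest gap: 419 seconds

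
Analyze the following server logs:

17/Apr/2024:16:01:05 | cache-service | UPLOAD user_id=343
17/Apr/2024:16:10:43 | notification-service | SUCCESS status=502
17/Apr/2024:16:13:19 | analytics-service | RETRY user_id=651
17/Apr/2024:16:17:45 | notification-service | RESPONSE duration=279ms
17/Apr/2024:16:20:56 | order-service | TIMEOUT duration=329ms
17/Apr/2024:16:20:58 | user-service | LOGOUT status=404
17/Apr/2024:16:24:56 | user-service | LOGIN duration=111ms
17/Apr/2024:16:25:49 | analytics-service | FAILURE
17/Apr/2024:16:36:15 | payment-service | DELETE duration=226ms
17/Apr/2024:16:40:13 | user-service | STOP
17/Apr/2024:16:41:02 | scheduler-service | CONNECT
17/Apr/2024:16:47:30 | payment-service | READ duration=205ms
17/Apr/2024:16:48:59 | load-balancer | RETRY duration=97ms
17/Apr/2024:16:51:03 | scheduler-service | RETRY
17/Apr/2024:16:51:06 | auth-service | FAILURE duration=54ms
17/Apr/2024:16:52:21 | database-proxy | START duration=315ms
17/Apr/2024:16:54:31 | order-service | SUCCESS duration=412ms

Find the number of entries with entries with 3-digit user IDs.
2

To find matching entries:

1. Pattern to match: entries with 3-digit user IDs
2. Scan each log entry for the pattern
3. Count matches: 2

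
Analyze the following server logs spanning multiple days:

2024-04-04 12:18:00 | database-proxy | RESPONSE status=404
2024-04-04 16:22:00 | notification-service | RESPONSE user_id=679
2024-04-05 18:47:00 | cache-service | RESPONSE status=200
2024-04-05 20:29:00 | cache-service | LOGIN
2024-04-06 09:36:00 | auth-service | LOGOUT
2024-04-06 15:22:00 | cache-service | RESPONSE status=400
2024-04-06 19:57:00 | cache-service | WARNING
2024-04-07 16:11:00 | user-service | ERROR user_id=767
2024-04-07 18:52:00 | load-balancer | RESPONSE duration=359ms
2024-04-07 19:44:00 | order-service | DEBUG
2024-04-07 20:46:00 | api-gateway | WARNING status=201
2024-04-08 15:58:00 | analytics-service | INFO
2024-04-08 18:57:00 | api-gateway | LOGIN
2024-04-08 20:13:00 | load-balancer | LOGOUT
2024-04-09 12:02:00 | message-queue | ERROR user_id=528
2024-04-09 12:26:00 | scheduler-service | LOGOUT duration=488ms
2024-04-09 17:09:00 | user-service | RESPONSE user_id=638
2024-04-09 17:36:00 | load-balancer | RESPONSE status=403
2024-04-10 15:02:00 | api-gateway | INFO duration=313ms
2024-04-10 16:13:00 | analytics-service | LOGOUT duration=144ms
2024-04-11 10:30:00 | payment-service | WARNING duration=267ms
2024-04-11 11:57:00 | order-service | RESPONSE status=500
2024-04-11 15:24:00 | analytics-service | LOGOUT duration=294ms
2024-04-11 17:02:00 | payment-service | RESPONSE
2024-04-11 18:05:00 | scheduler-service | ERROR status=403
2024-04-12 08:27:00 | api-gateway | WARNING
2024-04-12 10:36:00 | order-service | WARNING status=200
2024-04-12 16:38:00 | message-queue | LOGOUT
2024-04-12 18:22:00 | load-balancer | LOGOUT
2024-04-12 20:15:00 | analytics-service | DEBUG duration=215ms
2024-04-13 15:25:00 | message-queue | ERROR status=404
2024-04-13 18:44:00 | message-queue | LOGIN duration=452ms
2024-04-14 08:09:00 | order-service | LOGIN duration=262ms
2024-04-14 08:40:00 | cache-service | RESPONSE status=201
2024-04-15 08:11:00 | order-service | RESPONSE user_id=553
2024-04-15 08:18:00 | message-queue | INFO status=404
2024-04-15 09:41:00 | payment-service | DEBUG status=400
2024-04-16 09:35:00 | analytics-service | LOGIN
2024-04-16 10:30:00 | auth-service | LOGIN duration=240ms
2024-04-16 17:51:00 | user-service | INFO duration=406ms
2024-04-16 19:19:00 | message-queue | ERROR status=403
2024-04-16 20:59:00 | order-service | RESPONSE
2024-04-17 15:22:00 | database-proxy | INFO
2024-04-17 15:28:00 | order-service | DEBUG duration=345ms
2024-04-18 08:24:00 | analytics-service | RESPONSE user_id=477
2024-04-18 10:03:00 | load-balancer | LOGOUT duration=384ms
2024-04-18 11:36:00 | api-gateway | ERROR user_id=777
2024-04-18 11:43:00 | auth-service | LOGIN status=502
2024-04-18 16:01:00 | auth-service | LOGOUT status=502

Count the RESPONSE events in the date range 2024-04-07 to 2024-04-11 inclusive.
5

To filter by date range:

1. Date range: 2024-04-07 through 2024-04-11, both dates inclusive
2. Filter for RESPONSE events whose date falls in this range
3. Count matching events: 5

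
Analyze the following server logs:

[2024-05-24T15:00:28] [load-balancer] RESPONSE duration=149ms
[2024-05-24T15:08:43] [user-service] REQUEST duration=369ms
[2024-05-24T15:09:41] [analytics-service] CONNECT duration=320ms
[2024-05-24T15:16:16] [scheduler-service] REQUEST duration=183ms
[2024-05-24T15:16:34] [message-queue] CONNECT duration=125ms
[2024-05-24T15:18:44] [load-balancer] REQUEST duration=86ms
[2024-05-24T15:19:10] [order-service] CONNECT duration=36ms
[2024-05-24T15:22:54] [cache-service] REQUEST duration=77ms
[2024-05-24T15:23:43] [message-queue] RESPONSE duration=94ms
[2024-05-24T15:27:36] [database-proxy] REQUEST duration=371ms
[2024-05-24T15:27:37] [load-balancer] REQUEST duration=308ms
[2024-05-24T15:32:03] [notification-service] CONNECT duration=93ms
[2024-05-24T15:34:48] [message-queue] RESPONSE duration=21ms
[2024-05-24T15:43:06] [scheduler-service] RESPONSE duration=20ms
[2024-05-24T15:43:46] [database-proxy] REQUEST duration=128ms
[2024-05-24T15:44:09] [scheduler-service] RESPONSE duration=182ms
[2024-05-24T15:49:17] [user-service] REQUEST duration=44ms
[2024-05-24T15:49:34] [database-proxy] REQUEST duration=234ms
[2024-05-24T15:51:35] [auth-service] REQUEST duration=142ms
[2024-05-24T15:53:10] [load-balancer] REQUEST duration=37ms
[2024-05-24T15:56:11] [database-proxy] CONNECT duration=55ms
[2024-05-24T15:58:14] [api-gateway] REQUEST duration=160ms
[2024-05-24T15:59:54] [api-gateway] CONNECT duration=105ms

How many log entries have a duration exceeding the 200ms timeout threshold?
5

To count timeouts:

1. Threshold: 200ms
2. Extract duration from each log entry
3. Count entries where duration > 200
4. Timeout count: 5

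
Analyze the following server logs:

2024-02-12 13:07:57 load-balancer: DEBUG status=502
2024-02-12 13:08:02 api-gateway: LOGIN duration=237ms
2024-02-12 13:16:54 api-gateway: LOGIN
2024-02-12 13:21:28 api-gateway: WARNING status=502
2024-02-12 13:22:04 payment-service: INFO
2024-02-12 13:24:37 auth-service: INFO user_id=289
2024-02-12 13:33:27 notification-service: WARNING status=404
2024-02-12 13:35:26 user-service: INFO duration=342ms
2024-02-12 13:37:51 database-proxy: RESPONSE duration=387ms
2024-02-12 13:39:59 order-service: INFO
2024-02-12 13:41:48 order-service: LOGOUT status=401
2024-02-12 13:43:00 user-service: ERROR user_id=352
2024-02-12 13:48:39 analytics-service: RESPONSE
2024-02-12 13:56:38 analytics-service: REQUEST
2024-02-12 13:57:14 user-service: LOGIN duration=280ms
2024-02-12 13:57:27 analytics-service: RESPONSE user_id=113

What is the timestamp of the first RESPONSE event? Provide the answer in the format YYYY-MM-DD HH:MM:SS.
2024-02-12 13:37:51

To find the first event:

1. Filter for all RESPONSE events
2. Sort by timestamp
3. Select the first one
4. Timestamp: 2024-02-12 13:37:51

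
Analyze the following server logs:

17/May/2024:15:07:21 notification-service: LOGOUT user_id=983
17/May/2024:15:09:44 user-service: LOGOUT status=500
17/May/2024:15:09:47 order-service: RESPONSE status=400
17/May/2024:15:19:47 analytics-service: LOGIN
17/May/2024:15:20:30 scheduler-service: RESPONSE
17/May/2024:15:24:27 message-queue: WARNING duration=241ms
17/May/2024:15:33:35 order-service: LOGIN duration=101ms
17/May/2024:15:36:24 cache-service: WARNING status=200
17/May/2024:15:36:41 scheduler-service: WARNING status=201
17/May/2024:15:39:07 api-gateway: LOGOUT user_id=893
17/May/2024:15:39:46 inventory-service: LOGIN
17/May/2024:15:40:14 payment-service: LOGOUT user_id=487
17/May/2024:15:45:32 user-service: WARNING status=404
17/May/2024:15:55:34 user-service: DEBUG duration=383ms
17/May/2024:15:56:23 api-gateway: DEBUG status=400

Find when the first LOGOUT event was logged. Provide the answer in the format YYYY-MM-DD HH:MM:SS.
2024-05-17 15:07:21

To find the first event:

1. Filter for all LOGOUT events
2. Sort by timestamp
3. Select the first one
4. Timestamp: 2024-05-17 15:07:21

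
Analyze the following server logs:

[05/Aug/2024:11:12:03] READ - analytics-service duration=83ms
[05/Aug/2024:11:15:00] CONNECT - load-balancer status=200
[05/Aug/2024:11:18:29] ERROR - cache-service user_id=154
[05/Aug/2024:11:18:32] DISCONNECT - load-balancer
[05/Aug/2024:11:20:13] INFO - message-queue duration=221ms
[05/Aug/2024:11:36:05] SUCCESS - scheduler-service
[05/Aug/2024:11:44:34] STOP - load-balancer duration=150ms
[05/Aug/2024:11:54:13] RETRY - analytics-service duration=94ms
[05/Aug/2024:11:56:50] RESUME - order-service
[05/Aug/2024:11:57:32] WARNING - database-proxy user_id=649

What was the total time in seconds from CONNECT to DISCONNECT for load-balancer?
212

To calculate state duration:

1. Find CONNECT event for load-balancer: 05/Aug/2024:11:15:00
2. Find DISCONNECT event for load-balancer: 05/Aug/2024:11:18:32
3. Calculate duration: 05/Aug/2024:11:18:32 - 05/Aug/2024:11:15:00 = 212 seconds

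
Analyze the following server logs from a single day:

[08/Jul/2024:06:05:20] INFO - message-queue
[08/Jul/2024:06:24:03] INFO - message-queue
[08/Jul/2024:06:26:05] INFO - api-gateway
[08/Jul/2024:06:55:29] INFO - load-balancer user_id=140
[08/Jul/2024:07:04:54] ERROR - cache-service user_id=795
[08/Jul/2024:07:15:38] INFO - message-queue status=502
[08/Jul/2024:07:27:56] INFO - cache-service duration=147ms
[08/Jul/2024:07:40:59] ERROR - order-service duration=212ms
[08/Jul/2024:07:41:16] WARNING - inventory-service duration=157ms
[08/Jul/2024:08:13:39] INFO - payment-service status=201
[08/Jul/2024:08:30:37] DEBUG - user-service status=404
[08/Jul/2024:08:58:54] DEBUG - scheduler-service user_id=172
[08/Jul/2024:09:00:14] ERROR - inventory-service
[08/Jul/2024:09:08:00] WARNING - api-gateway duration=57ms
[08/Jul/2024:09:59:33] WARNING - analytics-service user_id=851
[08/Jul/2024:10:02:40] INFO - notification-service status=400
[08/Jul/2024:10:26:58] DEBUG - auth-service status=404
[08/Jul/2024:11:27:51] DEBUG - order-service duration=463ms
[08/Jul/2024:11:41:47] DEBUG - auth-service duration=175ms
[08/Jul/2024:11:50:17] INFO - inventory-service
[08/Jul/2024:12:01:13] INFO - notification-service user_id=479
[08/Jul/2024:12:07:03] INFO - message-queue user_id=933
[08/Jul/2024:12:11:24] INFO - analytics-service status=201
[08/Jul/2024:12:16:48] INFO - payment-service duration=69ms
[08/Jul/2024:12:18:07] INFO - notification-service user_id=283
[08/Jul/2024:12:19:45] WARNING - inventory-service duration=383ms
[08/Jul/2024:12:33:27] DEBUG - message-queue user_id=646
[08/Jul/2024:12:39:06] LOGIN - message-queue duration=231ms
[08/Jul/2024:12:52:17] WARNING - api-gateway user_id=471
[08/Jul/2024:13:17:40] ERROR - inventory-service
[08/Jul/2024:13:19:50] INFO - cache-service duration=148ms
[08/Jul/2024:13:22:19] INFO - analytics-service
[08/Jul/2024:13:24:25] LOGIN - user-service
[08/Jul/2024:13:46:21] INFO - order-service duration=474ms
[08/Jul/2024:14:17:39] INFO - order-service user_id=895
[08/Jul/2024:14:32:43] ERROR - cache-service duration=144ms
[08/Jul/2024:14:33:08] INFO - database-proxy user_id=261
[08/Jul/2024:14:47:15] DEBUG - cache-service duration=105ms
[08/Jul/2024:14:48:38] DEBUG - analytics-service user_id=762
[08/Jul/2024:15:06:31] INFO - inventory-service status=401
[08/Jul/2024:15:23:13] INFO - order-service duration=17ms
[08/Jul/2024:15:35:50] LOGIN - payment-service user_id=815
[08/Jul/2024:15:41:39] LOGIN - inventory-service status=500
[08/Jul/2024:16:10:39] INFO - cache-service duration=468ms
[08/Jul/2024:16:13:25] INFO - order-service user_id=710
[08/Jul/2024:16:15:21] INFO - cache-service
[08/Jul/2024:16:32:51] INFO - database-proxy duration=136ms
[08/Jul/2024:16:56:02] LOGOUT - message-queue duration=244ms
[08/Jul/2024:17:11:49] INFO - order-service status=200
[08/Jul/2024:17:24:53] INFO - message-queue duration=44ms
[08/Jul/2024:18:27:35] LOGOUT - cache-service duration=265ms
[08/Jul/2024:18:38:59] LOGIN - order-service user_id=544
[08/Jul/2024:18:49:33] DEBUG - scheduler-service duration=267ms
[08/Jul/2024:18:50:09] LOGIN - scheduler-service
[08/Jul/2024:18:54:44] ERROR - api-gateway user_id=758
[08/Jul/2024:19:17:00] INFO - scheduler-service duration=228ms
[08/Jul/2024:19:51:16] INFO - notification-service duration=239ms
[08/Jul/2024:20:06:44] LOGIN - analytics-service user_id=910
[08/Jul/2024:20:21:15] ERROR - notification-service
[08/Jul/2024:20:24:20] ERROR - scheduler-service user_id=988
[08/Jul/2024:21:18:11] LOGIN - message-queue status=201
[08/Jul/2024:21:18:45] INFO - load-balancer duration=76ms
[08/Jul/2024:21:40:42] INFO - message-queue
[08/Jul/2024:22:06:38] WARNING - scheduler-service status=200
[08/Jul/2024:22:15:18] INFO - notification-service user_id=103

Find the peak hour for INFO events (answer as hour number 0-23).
12

To find the peak hour:

1. Group all INFO events by hour
2. Count events in each hour
3. Find hour with maximum count
4. Peak hour: 12 (with 5 events)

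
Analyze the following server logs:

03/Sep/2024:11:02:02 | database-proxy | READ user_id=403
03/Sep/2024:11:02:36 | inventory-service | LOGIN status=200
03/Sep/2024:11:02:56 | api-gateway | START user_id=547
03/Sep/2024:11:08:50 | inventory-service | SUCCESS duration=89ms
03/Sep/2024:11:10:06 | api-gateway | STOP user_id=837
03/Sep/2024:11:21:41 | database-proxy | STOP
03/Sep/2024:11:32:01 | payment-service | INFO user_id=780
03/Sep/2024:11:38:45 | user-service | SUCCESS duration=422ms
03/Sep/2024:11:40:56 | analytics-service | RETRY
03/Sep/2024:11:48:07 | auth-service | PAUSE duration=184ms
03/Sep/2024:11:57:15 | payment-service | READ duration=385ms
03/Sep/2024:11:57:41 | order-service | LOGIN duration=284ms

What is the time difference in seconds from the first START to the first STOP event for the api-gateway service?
430

To find the time between events:

1. Locate the first START event for api-gateway: 03/Sep/2024:11:02:56
2. Locate the first STOP event for api-gateway: 03/Sep/2024:11:10:06
3. Calculate the difference: 03/Sep/2024:11:10:06 - 03/Sep/2024:11:02:56 = 430 seconds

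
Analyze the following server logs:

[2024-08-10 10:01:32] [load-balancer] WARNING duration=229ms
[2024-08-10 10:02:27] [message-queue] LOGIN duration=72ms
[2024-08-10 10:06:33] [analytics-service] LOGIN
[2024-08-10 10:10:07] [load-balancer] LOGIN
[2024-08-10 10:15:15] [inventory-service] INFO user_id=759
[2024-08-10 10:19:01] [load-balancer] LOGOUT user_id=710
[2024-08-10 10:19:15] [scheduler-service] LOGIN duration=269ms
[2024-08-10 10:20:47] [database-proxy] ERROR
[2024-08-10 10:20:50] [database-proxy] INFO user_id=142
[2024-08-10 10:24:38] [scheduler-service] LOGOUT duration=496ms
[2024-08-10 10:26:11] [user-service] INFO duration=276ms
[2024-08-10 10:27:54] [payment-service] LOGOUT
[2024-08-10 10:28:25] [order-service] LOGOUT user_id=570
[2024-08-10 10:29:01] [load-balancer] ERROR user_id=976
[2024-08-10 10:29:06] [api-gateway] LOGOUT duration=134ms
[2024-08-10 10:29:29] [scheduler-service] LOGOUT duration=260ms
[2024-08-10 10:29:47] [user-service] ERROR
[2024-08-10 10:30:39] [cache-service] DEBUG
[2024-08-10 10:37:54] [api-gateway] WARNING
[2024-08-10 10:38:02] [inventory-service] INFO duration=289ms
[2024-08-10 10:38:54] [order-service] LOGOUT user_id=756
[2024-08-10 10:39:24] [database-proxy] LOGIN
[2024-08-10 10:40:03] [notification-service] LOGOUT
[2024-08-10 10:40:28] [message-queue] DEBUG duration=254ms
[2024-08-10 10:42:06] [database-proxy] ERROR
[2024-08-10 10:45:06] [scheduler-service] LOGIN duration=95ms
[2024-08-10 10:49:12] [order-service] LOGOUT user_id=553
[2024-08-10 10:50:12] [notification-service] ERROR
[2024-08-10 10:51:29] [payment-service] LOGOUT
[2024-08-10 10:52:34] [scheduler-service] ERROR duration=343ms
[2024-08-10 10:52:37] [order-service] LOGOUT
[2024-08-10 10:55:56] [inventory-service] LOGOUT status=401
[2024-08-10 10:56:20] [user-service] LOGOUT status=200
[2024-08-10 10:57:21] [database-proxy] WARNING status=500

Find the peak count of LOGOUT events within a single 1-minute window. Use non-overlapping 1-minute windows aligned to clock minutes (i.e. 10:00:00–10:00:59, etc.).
2

To find the burst window:

1. Divide the log period into non-overlapping 1-minute windows starting at 10:00
2. Count LOGOUT events in each window
3. Find the window with maximum count
4. Maximum events in a window: 2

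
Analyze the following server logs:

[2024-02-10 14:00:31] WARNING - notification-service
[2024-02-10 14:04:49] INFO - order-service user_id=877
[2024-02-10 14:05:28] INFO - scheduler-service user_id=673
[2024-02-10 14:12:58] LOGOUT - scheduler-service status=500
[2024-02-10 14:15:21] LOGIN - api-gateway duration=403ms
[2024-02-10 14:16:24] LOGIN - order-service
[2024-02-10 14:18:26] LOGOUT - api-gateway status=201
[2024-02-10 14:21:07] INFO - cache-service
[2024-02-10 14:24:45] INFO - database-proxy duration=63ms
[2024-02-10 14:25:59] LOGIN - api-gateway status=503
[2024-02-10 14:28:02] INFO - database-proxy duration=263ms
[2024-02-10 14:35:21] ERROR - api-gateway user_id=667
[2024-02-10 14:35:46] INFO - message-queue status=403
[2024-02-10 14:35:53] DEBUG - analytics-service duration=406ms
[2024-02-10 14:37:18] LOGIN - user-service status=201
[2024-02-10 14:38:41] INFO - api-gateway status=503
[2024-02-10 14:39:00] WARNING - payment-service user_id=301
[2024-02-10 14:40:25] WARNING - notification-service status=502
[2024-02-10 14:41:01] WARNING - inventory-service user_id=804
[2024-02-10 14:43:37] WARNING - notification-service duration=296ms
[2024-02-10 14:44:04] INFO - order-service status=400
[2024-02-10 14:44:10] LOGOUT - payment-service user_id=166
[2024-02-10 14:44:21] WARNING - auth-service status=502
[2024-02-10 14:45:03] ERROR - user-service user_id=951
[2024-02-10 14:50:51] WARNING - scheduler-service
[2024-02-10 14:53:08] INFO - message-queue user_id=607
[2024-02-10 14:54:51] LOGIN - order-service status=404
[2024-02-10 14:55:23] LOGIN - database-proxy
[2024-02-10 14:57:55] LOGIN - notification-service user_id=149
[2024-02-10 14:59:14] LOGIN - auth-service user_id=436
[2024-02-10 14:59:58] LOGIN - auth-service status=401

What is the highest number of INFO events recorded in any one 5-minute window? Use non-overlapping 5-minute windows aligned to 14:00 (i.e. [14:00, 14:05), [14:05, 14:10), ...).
2

To find the burst window:

1. Divide the log period into non-overlapping 5-minute windows starting at 14:00
2. Count INFO events in each window
3. Find the window with maximum count
4. Maximum events in a window: 2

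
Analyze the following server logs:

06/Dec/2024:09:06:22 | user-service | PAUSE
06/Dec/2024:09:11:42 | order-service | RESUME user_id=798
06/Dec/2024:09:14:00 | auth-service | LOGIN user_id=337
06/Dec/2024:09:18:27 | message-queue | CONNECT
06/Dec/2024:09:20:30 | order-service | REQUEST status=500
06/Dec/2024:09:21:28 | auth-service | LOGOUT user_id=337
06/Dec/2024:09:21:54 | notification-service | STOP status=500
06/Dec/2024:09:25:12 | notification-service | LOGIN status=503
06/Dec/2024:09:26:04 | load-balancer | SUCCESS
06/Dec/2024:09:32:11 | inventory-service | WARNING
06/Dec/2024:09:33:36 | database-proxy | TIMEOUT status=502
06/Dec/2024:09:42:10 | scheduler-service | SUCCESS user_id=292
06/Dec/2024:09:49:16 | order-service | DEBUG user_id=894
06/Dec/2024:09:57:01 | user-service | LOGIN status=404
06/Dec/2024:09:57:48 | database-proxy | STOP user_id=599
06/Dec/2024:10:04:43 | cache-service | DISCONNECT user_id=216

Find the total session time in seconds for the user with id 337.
448

To calculate session duration:

1. Find LOGIN event for user_id=337: 06/Dec/2024:09:14:00
2. Find LOGOUT event for user_id=337: 06/Dec/2024:09:21:28
3. Session duration: 06/Dec/2024:09:21:28 - 06/Dec/2024:09:14:00 = 448 seconds (7 minutes)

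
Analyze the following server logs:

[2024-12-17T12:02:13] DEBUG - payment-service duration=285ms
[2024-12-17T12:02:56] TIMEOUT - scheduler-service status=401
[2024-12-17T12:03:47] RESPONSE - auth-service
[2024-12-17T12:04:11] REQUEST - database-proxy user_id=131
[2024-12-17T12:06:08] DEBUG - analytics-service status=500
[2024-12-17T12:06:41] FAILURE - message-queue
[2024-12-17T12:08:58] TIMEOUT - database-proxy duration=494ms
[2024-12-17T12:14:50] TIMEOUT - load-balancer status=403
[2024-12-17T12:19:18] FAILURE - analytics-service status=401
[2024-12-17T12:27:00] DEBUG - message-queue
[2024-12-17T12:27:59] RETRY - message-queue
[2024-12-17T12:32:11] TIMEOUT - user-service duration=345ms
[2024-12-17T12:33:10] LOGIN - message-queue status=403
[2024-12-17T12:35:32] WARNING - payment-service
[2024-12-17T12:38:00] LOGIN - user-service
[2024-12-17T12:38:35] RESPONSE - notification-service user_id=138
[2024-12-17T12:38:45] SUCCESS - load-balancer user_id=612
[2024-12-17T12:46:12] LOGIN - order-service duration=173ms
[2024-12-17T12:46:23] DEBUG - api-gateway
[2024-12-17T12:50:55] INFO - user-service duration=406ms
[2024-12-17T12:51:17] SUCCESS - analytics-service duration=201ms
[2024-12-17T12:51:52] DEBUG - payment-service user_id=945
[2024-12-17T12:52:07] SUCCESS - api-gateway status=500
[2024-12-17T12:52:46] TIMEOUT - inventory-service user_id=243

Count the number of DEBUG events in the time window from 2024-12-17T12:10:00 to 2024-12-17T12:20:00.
0

To count events in the time window:

1. Window boundaries: 2024-12-17T12:10:00 to 2024-12-17T12:20:00
2. Filter for DEBUG events within this window
3. Count matching events: 0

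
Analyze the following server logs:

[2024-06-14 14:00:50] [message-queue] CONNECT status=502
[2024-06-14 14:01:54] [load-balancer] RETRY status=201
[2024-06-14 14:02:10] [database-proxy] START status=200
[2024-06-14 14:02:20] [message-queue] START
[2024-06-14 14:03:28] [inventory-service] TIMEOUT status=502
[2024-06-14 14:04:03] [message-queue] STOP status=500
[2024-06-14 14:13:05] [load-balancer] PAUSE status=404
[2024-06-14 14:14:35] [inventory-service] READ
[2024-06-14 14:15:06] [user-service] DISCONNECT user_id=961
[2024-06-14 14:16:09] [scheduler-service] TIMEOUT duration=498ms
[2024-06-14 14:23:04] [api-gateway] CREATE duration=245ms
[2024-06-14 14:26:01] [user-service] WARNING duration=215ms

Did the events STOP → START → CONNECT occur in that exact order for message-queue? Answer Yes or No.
No

To verify sequence order:

1. Find all events in sequence STOP → START → CONNECT for message-queue
2. Extract their timestamps
3. Check if timestamps are in ascending order
4. Result: No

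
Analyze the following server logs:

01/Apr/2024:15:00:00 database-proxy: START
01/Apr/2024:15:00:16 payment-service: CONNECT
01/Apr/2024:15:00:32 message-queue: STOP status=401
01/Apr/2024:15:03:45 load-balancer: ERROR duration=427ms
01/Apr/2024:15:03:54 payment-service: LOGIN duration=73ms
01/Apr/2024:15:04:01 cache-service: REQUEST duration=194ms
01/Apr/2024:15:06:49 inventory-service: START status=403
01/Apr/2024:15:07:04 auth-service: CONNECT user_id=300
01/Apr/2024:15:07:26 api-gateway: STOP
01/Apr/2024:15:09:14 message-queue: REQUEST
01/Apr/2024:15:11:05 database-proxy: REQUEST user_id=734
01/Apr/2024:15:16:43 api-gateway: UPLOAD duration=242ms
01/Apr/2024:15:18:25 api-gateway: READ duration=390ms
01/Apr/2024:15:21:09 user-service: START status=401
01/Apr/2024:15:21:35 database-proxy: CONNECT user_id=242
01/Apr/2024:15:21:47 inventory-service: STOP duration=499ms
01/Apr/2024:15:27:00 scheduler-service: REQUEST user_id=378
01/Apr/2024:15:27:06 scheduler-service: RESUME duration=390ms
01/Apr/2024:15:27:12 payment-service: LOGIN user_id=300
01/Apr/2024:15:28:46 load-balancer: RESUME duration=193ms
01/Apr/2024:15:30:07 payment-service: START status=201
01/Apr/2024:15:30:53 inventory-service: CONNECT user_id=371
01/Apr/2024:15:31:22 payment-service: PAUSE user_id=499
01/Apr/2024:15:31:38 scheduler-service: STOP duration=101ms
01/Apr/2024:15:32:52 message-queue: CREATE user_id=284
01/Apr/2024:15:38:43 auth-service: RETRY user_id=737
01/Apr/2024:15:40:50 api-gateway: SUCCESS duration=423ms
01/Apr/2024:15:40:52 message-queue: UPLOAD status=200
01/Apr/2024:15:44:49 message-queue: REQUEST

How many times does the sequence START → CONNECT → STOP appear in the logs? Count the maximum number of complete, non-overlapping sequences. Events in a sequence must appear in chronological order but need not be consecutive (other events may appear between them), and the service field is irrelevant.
4

To count sequences:

1. Look for pattern: START → CONNECT → STOP
2. Greedily scan the log in chronological order, matching each sequence element in turn (ignoring service)
3. Each time the full pattern completes, increment the count and restart matching from the next event
4. Complete non-overlapping sequences found: 4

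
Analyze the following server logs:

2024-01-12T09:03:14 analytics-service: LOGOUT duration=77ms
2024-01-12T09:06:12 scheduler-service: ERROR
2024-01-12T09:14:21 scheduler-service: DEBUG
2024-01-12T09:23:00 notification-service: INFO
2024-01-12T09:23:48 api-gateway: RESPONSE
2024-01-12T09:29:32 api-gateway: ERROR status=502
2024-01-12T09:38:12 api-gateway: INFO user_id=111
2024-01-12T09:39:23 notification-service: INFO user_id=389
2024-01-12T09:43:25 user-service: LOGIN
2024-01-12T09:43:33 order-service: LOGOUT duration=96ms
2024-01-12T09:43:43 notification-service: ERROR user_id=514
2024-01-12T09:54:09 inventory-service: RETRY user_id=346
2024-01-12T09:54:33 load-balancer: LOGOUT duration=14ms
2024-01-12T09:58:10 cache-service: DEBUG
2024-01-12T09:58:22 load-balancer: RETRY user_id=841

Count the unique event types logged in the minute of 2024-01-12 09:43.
3

To count unique event types:

1. Filter events in the minute starting at 2024-01-12 09:43
2. Extract event types from matching entries
3. Count unique types: 3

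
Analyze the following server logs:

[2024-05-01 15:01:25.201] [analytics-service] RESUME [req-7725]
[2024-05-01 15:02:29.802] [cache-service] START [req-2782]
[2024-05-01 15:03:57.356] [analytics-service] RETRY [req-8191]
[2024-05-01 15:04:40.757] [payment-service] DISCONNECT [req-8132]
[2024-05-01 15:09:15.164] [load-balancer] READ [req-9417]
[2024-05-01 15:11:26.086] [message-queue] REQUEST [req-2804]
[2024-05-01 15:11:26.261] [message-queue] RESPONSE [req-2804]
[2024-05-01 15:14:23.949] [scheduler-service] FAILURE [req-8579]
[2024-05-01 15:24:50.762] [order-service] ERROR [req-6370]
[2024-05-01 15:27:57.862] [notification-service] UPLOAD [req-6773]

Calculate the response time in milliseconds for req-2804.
175

To calculate latency:

1. Find REQUEST with id req-2804: 2024-05-01 15:11:26.086
2. Find RESPONSE with id req-2804: 2024-05-01 15:11:26.261
3. Latency: 2024-05-01 15:11:26.261 - 2024-05-01 15:11:26.086 = 175ms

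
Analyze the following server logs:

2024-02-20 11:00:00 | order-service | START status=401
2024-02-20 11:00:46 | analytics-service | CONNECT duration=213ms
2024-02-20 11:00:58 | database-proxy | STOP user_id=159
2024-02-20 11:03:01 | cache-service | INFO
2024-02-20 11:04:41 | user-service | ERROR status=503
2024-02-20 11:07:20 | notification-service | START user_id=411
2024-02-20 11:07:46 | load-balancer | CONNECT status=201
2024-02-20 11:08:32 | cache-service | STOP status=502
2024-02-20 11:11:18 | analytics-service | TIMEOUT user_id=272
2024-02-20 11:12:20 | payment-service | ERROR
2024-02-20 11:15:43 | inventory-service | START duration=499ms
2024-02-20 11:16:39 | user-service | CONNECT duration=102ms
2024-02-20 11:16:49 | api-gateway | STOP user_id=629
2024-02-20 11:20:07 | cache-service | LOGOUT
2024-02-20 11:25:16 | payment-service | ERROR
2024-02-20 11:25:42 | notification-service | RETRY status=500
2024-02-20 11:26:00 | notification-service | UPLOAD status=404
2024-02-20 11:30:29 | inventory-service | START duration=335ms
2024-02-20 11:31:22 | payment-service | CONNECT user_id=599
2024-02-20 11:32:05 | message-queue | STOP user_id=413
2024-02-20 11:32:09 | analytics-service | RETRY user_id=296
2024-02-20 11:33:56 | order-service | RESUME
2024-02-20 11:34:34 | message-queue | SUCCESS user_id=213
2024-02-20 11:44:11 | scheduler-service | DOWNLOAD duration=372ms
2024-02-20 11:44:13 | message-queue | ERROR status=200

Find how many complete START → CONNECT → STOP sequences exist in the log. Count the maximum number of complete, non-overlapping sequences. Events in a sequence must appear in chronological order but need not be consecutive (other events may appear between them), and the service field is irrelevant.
4

To count sequences:

1. Look for pattern: START → CONNECT → STOP
2. Greedily scan the log in chronological order, matching each sequence element in turn (ignoring service)
3. Each time the full pattern completes, increment the count and restart matching from the next event
4. Complete non-overlapping sequences found: 4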